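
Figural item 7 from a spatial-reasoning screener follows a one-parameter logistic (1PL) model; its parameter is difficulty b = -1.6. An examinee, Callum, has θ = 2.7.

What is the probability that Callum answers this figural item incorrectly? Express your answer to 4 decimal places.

P(θ) = 1 / (1 + exp(−(θ − b)))
Exponent: (2.7 − (-1.6)) = 4.3000
1/(1 + e^{-4.3000}) = 0.9866
P = 0.9866
P(incorrect) = 1 − 0.9866 = 0.0134

0.0134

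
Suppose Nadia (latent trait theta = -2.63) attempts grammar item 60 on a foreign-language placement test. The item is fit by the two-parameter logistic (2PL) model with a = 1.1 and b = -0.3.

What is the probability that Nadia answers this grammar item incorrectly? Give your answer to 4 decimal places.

0.9284

P(theta) = 1 / (1 + exp(−a(theta − b)))
Exponent: 1.1 × (-2.63 − (-0.3)) = -2.5630
1/(1 + e^{2.5630}) = 0.0716
P(incorrect) = 1 − 0.0716 = 0.9284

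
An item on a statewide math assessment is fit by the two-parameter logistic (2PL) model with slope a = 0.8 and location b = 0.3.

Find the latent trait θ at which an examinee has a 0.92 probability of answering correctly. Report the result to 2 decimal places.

3.35

P(θ) = 1 / (1 + exp(−a(θ − b)))
logit = ln(0.9200/0.0800) = 2.4423
θ = b + logit/(a) = 0.3 + 2.4423/0.8000 = 3.3529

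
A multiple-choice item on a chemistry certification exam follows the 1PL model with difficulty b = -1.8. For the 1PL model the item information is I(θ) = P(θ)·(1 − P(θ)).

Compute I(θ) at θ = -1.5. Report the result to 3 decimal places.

P = 1/(1+e^{-0.3000}) = 0.5744
P(1−P) = 0.5744 × 0.4256 = 0.2445
I = P(1−P) = 0.24446

0.244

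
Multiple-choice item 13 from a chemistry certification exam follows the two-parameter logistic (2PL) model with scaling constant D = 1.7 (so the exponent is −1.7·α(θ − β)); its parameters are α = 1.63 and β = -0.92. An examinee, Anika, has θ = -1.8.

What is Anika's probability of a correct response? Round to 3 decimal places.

P(θ) = 1 / (1 + exp(−D·α(θ − β)))
Exponent: 1.7 × 1.63 × (-1.8 − (-0.92)) = -2.4385
1/(1 + e^{2.4385}) = 0.0803
P = 0.0803

0.080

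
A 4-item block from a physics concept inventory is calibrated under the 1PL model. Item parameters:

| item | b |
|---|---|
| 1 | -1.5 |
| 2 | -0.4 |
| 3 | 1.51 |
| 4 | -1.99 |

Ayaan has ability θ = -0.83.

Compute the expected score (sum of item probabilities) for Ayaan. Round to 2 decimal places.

P(θ) = 1 / (1 + exp(−(θ − b)))
P_1 = 1/(1+e^{-0.6700}) = 0.6615
P_2 = 1/(1+e^{0.4300}) = 0.3941
P_3 = 1/(1+e^{2.3400}) = 0.0879
P_4 = 1/(1+e^{-1.1600}) = 0.7613
E[score] = 0.6615 + 0.3941 + 0.0879 + 0.7613 = 1.9048

1.90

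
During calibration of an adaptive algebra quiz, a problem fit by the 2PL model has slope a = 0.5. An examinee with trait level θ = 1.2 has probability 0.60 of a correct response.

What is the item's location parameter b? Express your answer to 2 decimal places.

0.39

P(θ) = 1 / (1 + exp(−a(θ − b)))
logit(0.60) = ln(0.60/0.40) = 0.4055
b = θ − logit/(a) = 1.2 − 0.4055/0.5000 = 0.3891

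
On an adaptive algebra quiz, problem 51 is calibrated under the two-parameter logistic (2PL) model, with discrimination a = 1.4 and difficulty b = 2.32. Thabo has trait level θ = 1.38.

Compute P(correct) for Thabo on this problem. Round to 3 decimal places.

P(θ) = 1 / (1 + exp(−a(θ − b)))
Exponent: 1.4 × (1.38 − 2.32) = -1.3160
1/(1 + e^{1.3160}) = 0.2115

0.211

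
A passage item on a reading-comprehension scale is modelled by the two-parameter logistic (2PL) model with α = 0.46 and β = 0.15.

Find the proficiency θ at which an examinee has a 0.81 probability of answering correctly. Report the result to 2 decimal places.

P(θ) = 1 / (1 + exp(−α(θ − β)))
logit = ln(0.8100/0.1900) = 1.4500
θ = β + logit/(α) = 0.15 + 1.4500/0.4600 = 3.3022

3.30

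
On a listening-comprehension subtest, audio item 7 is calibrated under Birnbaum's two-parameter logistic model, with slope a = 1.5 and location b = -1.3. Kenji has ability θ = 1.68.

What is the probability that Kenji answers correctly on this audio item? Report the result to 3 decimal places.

P(θ) = 1 / (1 + exp(−a(θ − b)))
Exponent: 1.5 × (1.68 − (-1.3)) = 4.4700
1/(1 + e^{-4.4700}) = 0.9887

0.989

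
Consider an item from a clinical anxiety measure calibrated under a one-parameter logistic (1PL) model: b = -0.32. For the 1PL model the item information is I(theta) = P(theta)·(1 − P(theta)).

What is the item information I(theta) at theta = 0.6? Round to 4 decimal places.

P = 1/(1+e^{-0.9200}) = 0.7150
P(1−P) = 0.7150 × 0.2850 = 0.2038
I = P(1−P) = 0.20376

0.2038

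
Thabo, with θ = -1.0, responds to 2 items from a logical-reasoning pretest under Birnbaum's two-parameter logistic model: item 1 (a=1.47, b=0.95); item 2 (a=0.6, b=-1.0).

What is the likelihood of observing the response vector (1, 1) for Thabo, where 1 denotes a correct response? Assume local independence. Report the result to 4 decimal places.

0.0269

P(θ) = 1 / (1 + exp(−a(θ − b)))
P_1 = 1/(1+e^{2.8665}) = 0.0538
P_2 = 1/(1+e^{0.0000}) = 0.5000
L = P_1 × P_2 = 0.0538 × 0.5000 = 0.02692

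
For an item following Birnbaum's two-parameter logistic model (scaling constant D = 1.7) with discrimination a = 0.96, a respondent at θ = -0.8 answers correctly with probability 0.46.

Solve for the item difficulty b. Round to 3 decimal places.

P(θ) = 1 / (1 + exp(−D·a(θ − b)))
logit(0.46) = ln(0.46/0.54) = -0.1603
b = θ − logit/(1.7·a) = -0.8 − (-0.1603)/1.6320 = -0.7018

-0.702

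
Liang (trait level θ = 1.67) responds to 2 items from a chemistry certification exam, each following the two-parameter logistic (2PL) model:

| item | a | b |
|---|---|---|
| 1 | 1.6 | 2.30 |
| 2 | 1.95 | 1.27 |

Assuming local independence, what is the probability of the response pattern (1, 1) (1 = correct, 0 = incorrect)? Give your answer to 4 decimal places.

P(θ) = 1 / (1 + exp(−a(θ − b)))
P_1 = 1/(1+e^{1.0080}) = 0.2674
P_2 = 1/(1+e^{-0.7800}) = 0.6857
L = P_1 × P_2 = 0.2674 × 0.6857 = 0.18333

0.1833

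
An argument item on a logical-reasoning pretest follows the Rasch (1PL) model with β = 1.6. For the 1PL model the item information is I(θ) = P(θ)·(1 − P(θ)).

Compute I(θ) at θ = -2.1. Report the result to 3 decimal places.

P = 1/(1+e^{3.7000}) = 0.0241
P(1−P) = 0.0241 × 0.9759 = 0.0235
I = P(1−P) = 0.02354

0.024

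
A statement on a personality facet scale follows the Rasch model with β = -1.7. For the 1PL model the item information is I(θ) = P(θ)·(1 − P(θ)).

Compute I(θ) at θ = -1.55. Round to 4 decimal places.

P = 1/(1+e^{-0.1500}) = 0.5374
P(1−P) = 0.5374 × 0.4626 = 0.2486
I = P(1−P) = 0.24860

0.2486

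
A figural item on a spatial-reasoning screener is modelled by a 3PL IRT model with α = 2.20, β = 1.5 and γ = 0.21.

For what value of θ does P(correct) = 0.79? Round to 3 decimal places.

P(θ) = γ + (1 − γ) · 1 / (1 + exp(−α(θ − β)))
Remove guessing floor: (0.79 − 0.21)/(1 − 0.21) = 0.7342
logit = ln(0.7342/0.2658) = 1.0159
θ = β + logit/(α) = 1.5 + 1.0159/2.2000 = 1.9618

1.962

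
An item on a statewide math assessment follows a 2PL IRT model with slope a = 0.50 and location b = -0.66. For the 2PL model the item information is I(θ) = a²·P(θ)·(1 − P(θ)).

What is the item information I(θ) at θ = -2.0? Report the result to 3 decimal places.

P = 1/(1+e^{0.6700}) = 0.3385
P(1−P) = 0.3385 × 0.6615 = 0.2239
I = a² × P(1−P) = 0.50² × 0.2239 = 0.05598

0.056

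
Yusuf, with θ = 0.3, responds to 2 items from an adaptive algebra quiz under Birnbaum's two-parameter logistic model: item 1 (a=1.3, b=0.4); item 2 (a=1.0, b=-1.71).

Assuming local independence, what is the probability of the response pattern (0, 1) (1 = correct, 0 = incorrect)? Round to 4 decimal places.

P(θ) = 1 / (1 + exp(−a(θ − b)))
P_1 = 1/(1+e^{0.1300}) = 0.4675
P_2 = 1/(1+e^{-2.0100}) = 0.8818
L = (1−P_1) × P_2 = 0.5325 × 0.8818 = 0.46954

0.4695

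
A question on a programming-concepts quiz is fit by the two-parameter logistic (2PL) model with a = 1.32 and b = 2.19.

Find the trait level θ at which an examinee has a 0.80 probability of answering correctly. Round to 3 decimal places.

P(θ) = 1 / (1 + exp(−a(θ − b)))
logit = ln(0.8000/0.2000) = 1.3863
θ = b + logit/(a) = 2.19 + 1.3863/1.3200 = 3.2402

3.240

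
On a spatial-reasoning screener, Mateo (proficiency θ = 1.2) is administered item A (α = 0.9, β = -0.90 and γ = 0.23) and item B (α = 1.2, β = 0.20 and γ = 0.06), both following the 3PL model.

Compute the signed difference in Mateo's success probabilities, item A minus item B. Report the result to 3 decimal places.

P(θ) = γ + (1 − γ) · 1 / (1 + exp(−α(θ − β)))
P_A = 0.8989
P_B = 0.7824
P_A − P_B = 0.1165

0.117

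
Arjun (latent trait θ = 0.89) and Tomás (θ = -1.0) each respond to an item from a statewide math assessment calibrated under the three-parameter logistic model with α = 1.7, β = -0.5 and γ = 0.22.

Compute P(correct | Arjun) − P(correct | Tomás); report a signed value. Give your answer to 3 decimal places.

P(θ) = γ + (1 − γ) · 1 / (1 + exp(−α(θ − β)))
P(Arjun) = 0.9329  [exponent 2.3630]
P(Tomás) = 0.4536  [exponent -0.8500]
Difference = 0.9329 − 0.4536 = 0.4793

0.479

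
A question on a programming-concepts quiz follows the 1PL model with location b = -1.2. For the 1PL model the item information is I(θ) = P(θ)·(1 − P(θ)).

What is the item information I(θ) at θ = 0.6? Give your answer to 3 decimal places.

0.122

P = 1/(1+e^{-1.8000}) = 0.8581
P(1−P) = 0.8581 × 0.1419 = 0.1217
I = P(1−P) = 0.12173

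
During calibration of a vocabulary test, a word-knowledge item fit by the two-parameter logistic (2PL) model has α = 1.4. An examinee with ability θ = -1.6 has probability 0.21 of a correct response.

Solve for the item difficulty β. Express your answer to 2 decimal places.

P(θ) = 1 / (1 + exp(−α(θ − β)))
logit(0.21) = ln(0.21/0.79) = -1.3249
β = θ − logit/(α) = -1.6 − (-1.3249)/1.4000 = -0.6536

-0.65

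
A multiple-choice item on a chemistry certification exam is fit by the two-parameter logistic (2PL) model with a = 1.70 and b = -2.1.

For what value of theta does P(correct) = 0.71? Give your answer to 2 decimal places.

-1.57

P(theta) = 1 / (1 + exp(−a(theta − b)))
logit = ln(0.7100/0.2900) = 0.8954
theta = b + logit/(a) = -2.1 + 0.8954/1.7000 = -1.5733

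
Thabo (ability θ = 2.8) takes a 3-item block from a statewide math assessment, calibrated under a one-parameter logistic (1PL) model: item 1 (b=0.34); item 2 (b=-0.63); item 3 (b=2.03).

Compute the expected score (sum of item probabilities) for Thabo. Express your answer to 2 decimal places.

2.57

P(θ) = 1 / (1 + exp(−(θ − b)))
P_1 = 1/(1+e^{-2.4600}) = 0.9213
P_2 = 1/(1+e^{-3.4300}) = 0.9686
P_3 = 1/(1+e^{-0.7700}) = 0.6835
E[score] = 0.9213 + 0.9686 + 0.6835 = 2.5734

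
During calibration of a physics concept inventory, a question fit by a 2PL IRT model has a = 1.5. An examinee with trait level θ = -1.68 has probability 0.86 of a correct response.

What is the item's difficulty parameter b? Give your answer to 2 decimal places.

P(θ) = 1 / (1 + exp(−a(θ − b)))
logit(0.86) = ln(0.86/0.14) = 1.8153
b = θ − logit/(a) = -1.68 − 1.8153/1.5000 = -2.8902

-2.89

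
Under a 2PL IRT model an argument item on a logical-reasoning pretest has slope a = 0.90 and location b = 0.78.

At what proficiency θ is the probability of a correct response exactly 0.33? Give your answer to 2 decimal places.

-0.01

P(θ) = 1 / (1 + exp(−a(θ − b)))
logit = ln(0.3300/0.6700) = -0.7082
θ = b + logit/(a) = 0.78 + (-0.7082)/0.9000 = -0.0069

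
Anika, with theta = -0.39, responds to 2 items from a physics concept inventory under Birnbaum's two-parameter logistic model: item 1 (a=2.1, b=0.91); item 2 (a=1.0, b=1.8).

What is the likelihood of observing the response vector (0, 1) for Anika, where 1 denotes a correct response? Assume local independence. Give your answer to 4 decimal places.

P(theta) = 1 / (1 + exp(−a(theta − b)))
P_1 = 1/(1+e^{2.7300}) = 0.0612
P_2 = 1/(1+e^{2.1900}) = 0.1007
L = (1−P_1) × P_2 = 0.9388 × 0.1007 = 0.09449

0.0945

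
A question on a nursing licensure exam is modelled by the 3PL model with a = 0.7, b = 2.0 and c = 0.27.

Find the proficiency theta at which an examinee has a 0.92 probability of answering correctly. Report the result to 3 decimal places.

P(theta) = c + (1 − c) · 1 / (1 + exp(−a(theta − b)))
Remove guessing floor: (0.92 − 0.27)/(1 − 0.27) = 0.8904
logit = ln(0.8904/0.1096) = 2.0949
theta = b + logit/(a) = 2.0 + 2.0949/0.7000 = 4.9928

4.993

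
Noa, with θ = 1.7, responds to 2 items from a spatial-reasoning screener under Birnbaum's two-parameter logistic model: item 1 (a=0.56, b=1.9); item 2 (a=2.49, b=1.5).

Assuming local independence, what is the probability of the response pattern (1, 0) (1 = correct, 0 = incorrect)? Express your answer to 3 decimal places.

0.178

P(θ) = 1 / (1 + exp(−a(θ − b)))
P_1 = 1/(1+e^{0.1120}) = 0.4720
P_2 = 1/(1+e^{-0.4980}) = 0.6220
L = P_1 × (1−P_2) = 0.4720 × 0.3780 = 0.17843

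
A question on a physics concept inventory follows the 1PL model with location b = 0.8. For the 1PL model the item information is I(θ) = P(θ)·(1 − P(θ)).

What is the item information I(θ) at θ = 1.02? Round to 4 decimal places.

P = 1/(1+e^{-0.2200}) = 0.5548
P(1−P) = 0.5548 × 0.4452 = 0.2470
I = P(1−P) = 0.24700

0.2470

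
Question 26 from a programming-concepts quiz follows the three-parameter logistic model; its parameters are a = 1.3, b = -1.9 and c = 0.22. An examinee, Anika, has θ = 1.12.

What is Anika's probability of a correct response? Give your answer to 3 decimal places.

0.985

P(θ) = c + (1 − c) · 1 / (1 + exp(−a(θ − b)))
Exponent: 1.3 × (1.12 − (-1.9)) = 3.9260
1/(1 + e^{-3.9260}) = 0.9807
P = 0.22 + 0.78 × 0.9807 = 0.9849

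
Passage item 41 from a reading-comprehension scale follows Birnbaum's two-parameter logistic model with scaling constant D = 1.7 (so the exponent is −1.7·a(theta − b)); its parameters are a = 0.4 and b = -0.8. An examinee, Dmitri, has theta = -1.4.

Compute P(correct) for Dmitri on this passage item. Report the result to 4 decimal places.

0.3994

P(theta) = 1 / (1 + exp(−D·a(theta − b)))
Exponent: 1.7 × 0.4 × (-1.4 − (-0.8)) = -0.4080
1/(1 + e^{0.4080}) = 0.3994
P = 0.3994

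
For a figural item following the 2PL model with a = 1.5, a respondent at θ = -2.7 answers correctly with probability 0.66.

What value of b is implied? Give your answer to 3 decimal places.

-3.142

P(θ) = 1 / (1 + exp(−a(θ − b)))
logit(0.66) = ln(0.66/0.34) = 0.6633
b = θ − logit/(a) = -2.7 − 0.6633/1.5000 = -3.1422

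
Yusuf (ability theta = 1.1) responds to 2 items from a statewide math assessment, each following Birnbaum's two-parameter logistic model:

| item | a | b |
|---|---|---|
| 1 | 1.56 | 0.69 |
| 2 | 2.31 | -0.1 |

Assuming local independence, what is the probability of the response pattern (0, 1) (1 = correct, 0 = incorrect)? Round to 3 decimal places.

P(theta) = 1 / (1 + exp(−a(theta − b)))
P_1 = 1/(1+e^{-0.6396}) = 0.6547
P_2 = 1/(1+e^{-2.7720}) = 0.9411
L = (1−P_1) × P_2 = 0.3453 × 0.9411 = 0.32501

0.325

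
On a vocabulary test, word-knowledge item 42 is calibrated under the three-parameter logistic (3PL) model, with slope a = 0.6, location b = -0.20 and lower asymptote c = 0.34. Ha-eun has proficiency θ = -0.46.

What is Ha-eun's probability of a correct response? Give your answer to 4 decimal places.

0.6443

P(θ) = c + (1 − c) · 1 / (1 + exp(−a(θ − b)))
Exponent: 0.6 × (-0.46 − (-0.20)) = -0.1560
1/(1 + e^{0.1560}) = 0.4611
P = 0.34 + 0.66 × 0.4611 = 0.6443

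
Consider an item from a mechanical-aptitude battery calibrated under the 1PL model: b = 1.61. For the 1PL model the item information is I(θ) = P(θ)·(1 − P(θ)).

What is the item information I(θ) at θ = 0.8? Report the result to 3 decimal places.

0.213

P = 1/(1+e^{0.8100}) = 0.3079
P(1−P) = 0.3079 × 0.6921 = 0.2131
I = P(1−P) = 0.21309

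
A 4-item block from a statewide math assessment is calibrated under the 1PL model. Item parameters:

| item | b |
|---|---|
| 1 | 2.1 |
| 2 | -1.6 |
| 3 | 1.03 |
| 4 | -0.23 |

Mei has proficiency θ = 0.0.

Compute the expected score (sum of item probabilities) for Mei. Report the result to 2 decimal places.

1.76

P(θ) = 1 / (1 + exp(−(θ − b)))
P_1 = 1/(1+e^{2.1000}) = 0.1091
P_2 = 1/(1+e^{-1.6000}) = 0.8320
P_3 = 1/(1+e^{1.0300}) = 0.2631
P_4 = 1/(1+e^{-0.2300}) = 0.5572
E[score] = 0.1091 + 0.8320 + 0.2631 + 0.5572 = 1.7614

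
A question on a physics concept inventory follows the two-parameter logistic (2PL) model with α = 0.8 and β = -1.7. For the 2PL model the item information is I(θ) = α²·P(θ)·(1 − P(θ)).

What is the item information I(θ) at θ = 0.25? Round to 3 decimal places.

0.092

P = 1/(1+e^{-1.5600}) = 0.8264
P(1−P) = 0.8264 × 0.1736 = 0.1435
I = α² × P(1−P) = 0.8² × 0.1435 = 0.09184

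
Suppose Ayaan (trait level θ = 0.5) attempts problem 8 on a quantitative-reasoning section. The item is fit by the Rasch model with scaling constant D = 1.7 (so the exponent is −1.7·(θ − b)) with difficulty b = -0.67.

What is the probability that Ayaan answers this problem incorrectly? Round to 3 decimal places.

0.120

P(θ) = 1 / (1 + exp(−D·(θ − b)))
Exponent: 1.7 × (0.5 − (-0.67)) = 1.9890
1/(1 + e^{-1.9890}) = 0.8796
P = 0.8796
P(incorrect) = 1 − 0.8796 = 0.1204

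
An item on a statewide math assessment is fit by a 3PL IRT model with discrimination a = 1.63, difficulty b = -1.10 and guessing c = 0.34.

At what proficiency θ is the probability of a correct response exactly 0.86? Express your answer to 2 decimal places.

-0.29

P(θ) = c + (1 − c) · 1 / (1 + exp(−a(θ − b)))
Remove guessing floor: (0.86 − 0.34)/(1 − 0.34) = 0.7879
logit = ln(0.7879/0.2121) = 1.3122
θ = b + logit/(a) = -1.10 + 1.3122/1.6300 = -0.2950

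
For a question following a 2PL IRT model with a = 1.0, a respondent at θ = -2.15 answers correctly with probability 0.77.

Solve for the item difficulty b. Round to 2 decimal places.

-3.36

P(θ) = 1 / (1 + exp(−a(θ − b)))
logit(0.77) = ln(0.77/0.23) = 1.2083
b = θ − logit/(a) = -2.15 − 1.2083/1.0000 = -3.3583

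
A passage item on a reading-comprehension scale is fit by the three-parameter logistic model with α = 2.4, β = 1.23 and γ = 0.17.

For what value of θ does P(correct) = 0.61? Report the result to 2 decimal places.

P(θ) = γ + (1 − γ) · 1 / (1 + exp(−α(θ − β)))
Remove guessing floor: (0.61 − 0.17)/(1 − 0.17) = 0.5301
logit = ln(0.5301/0.4699) = 0.1206
θ = β + logit/(α) = 1.23 + 0.1206/2.4000 = 1.2803

1.28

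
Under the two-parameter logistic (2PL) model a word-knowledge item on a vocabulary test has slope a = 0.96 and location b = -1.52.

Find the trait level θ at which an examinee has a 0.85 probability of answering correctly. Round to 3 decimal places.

0.287

P(θ) = 1 / (1 + exp(−a(θ − b)))
logit = ln(0.8500/0.1500) = 1.7346
θ = b + logit/(a) = -1.52 + 1.7346/0.9600 = 0.2869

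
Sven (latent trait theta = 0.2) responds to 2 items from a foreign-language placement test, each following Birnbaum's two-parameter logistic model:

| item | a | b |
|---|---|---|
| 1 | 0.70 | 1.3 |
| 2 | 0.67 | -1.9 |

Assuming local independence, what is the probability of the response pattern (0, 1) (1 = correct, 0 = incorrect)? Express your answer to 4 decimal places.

0.5491

P(theta) = 1 / (1 + exp(−a(theta − b)))
P_1 = 1/(1+e^{0.7700}) = 0.3165
P_2 = 1/(1+e^{-1.4070}) = 0.8033
L = (1−P_1) × P_2 = 0.6835 × 0.8033 = 0.54907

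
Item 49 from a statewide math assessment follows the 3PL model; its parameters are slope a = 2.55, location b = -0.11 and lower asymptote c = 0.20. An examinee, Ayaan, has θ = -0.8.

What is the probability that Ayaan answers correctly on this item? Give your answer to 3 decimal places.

0.317

P(θ) = c + (1 − c) · 1 / (1 + exp(−a(θ − b)))
Exponent: 2.55 × (-0.8 − (-0.11)) = -1.7595
1/(1 + e^{1.7595}) = 0.1469
P = 0.20 + 0.80 × 0.1469 = 0.3175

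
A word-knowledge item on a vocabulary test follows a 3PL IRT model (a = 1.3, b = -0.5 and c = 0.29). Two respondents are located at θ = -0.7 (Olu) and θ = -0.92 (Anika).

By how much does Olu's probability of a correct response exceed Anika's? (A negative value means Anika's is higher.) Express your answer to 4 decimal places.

P(θ) = c + (1 − c) · 1 / (1 + exp(−a(θ − b)))
P(Olu) = 0.5991  [exponent -0.2600]
P(Anika) = 0.5504  [exponent -0.5460]
Difference = 0.5991 − 0.5504 = 0.0487

0.0487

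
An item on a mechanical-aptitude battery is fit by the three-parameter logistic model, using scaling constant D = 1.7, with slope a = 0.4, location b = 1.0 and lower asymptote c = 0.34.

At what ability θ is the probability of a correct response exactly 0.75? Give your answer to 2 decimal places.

1.73

P(θ) = c + (1 − c) · 1 / (1 + exp(−D·a(θ − b)))
Remove guessing floor: (0.75 − 0.34)/(1 − 0.34) = 0.6212
logit = ln(0.6212/0.3788) = 0.4947
θ = b + logit/(1.7·a) = 1.0 + 0.4947/0.6800 = 1.7275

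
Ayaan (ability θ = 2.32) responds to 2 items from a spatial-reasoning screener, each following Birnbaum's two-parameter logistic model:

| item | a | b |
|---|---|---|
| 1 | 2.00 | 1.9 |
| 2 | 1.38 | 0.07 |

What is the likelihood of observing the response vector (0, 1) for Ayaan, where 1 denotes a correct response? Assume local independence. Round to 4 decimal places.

0.2886

P(θ) = 1 / (1 + exp(−a(θ − b)))
P_1 = 1/(1+e^{-0.8400}) = 0.6985
P_2 = 1/(1+e^{-3.1050}) = 0.9571
L = (1−P_1) × P_2 = 0.3015 × 0.9571 = 0.28860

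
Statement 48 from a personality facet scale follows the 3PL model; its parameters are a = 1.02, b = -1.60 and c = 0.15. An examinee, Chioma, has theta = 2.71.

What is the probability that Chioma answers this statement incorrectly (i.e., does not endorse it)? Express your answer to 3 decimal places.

P(theta) = c + (1 − c) · 1 / (1 + exp(−a(theta − b)))
Exponent: 1.02 × (2.71 − (-1.60)) = 4.3962
1/(1 + e^{-4.3962}) = 0.9878
P = 0.15 + 0.85 × 0.9878 = 0.9897
P(incorrect) = 1 − 0.9897 = 0.0103

0.010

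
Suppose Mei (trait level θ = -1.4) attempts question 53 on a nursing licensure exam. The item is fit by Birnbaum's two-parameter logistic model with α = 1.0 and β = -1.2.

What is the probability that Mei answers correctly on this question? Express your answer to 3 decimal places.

P(θ) = 1 / (1 + exp(−α(θ − β)))
Exponent: 1.0 × (-1.4 − (-1.2)) = -0.2000
1/(1 + e^{0.2000}) = 0.4502

0.450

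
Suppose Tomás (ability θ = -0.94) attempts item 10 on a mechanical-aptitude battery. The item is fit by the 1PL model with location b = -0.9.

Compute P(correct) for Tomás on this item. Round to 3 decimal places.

0.490

P(θ) = 1 / (1 + exp(−(θ − b)))
Exponent: (-0.94 − (-0.9)) = -0.0400
1/(1 + e^{0.0400}) = 0.4900
P = 0.4900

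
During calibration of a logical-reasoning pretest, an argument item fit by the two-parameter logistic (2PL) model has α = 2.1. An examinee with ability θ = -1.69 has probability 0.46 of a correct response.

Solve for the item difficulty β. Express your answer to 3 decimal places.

-1.614

P(θ) = 1 / (1 + exp(−α(θ − β)))
logit(0.46) = ln(0.46/0.54) = -0.1603
β = θ − logit/(α) = -1.69 − (-0.1603)/2.1000 = -1.6136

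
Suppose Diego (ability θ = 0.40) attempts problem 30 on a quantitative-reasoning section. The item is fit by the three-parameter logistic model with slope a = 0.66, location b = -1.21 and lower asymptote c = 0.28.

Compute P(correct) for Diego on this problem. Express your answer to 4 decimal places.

0.8151

P(θ) = c + (1 − c) · 1 / (1 + exp(−a(θ − b)))
Exponent: 0.66 × (0.40 − (-1.21)) = 1.0626
1/(1 + e^{-1.0626}) = 0.7432
P = 0.28 + 0.72 × 0.7432 = 0.8151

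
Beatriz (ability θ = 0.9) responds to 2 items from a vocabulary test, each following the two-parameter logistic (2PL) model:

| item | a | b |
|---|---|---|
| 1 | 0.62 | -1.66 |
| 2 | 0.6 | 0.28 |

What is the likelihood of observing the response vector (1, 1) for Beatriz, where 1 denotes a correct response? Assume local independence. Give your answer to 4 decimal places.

P(θ) = 1 / (1 + exp(−a(θ − b)))
P_1 = 1/(1+e^{-1.5872}) = 0.8302
P_2 = 1/(1+e^{-0.3720}) = 0.5919
L = P_1 × P_2 = 0.8302 × 0.5919 = 0.49144

0.4914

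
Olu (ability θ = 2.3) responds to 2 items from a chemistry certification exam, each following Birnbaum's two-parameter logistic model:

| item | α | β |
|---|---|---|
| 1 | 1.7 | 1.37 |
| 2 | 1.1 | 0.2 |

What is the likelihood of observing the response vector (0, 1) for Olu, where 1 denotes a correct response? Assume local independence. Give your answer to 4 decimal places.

0.1552

P(θ) = 1 / (1 + exp(−α(θ − β)))
P_1 = 1/(1+e^{-1.5810}) = 0.8293
P_2 = 1/(1+e^{-2.3100}) = 0.9097
L = (1−P_1) × P_2 = 0.1707 × 0.9097 = 0.15524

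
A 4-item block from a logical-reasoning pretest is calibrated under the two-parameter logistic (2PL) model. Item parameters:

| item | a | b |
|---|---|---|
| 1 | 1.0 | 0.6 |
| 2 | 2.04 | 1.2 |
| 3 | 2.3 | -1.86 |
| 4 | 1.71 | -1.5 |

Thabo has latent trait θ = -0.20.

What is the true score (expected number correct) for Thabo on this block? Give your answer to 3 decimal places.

P(θ) = 1 / (1 + exp(−a(θ − b)))
P_1 = 1/(1+e^{0.8000}) = 0.3100
P_2 = 1/(1+e^{2.8560}) = 0.0544
P_3 = 1/(1+e^{-3.8180}) = 0.9785
P_4 = 1/(1+e^{-2.2230}) = 0.9023
E[score] = 0.3100 + 0.0544 + 0.9785 + 0.9023 = 2.2452

2.245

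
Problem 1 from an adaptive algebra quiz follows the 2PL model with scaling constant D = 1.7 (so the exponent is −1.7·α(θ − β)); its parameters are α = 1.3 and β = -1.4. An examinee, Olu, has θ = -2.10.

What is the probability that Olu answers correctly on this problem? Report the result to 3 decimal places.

0.176

P(θ) = 1 / (1 + exp(−D·α(θ − β)))
Exponent: 1.7 × 1.3 × (-2.10 − (-1.4)) = -1.5470
1/(1 + e^{1.5470}) = 0.1755
P = 0.1755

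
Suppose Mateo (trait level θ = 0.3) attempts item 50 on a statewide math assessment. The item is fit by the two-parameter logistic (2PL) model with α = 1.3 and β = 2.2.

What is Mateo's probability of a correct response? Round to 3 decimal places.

P(θ) = 1 / (1 + exp(−α(θ − β)))
Exponent: 1.3 × (0.3 − 2.2) = -2.4700
1/(1 + e^{2.4700}) = 0.0780

0.078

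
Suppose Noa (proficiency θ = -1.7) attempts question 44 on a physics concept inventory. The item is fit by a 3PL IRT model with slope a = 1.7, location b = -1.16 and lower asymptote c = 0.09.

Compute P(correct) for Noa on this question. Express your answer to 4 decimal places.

0.3497

P(θ) = c + (1 − c) · 1 / (1 + exp(−a(θ − b)))
Exponent: 1.7 × (-1.7 − (-1.16)) = -0.9180
1/(1 + e^{0.9180}) = 0.2854
P = 0.09 + 0.91 × 0.2854 = 0.3497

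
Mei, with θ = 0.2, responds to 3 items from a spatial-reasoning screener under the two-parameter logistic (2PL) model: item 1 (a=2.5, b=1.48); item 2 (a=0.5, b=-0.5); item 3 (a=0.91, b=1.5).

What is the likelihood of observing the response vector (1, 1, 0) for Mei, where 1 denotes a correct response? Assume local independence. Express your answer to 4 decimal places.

P(θ) = 1 / (1 + exp(−a(θ − b)))
P_1 = 1/(1+e^{3.2000}) = 0.0392
P_2 = 1/(1+e^{-0.3500}) = 0.5866
P_3 = 1/(1+e^{1.1830}) = 0.2345
L = P_1 × P_2 × (1−P_3) = 0.0392 × 0.5866 × 0.7655 = 0.01759

0.0176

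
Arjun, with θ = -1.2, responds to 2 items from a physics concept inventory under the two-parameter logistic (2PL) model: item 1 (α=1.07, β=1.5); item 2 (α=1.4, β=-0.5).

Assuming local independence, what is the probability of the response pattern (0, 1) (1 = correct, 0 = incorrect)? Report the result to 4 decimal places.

0.2585

P(θ) = 1 / (1 + exp(−α(θ − β)))
P_1 = 1/(1+e^{2.8890}) = 0.0527
P_2 = 1/(1+e^{0.9800}) = 0.2729
L = (1−P_1) × P_2 = 0.9473 × 0.2729 = 0.25851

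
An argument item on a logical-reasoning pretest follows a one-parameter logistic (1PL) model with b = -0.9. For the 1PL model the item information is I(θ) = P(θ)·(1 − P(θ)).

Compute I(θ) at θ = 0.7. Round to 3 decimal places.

P = 1/(1+e^{-1.6000}) = 0.8320
P(1−P) = 0.8320 × 0.1680 = 0.1398
I = P(1−P) = 0.13976

0.140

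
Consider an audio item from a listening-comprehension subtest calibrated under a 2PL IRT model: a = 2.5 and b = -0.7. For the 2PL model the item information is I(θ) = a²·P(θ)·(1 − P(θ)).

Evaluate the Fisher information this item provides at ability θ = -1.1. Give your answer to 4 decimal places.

1.2288

P = 1/(1+e^{1.0000}) = 0.2689
P(1−P) = 0.2689 × 0.7311 = 0.1966
I = a² × P(1−P) = 2.5² × 0.1966 = 1.22882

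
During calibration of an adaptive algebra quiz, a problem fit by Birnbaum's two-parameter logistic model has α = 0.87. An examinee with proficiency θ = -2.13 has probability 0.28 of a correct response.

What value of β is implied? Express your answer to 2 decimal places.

-1.04

P(θ) = 1 / (1 + exp(−α(θ − β)))
logit(0.28) = ln(0.28/0.72) = -0.9445
β = θ − logit/(α) = -2.13 − (-0.9445)/0.8700 = -1.0444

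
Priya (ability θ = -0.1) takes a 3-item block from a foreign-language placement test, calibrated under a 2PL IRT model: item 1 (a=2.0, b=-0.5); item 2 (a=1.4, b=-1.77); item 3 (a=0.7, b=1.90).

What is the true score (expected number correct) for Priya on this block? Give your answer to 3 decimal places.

1.800

P(θ) = 1 / (1 + exp(−a(θ − b)))
P_1 = 1/(1+e^{-0.8000}) = 0.6900
P_2 = 1/(1+e^{-2.3380}) = 0.9120
P_3 = 1/(1+e^{1.4000}) = 0.1978
E[score] = 0.6900 + 0.9120 + 0.1978 = 1.7998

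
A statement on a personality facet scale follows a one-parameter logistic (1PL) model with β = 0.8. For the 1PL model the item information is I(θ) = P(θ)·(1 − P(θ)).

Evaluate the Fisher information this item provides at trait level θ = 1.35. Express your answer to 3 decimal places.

0.232

P = 1/(1+e^{-0.5500}) = 0.6341
P(1−P) = 0.6341 × 0.3659 = 0.2320
I = P(1−P) = 0.23201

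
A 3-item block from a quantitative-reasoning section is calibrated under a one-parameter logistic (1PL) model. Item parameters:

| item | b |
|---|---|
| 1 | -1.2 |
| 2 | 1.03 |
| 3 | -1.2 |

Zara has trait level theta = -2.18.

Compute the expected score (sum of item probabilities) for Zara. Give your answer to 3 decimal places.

0.585

P(theta) = 1 / (1 + exp(−(theta − b)))
P_1 = 1/(1+e^{0.9800}) = 0.2729
P_2 = 1/(1+e^{3.2100}) = 0.0388
P_3 = 1/(1+e^{0.9800}) = 0.2729
E[score] = 0.2729 + 0.0388 + 0.2729 = 0.5846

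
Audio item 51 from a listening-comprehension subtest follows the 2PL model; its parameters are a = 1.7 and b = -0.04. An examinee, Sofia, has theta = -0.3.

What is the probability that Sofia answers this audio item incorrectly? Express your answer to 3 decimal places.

P(theta) = 1 / (1 + exp(−a(theta − b)))
Exponent: 1.7 × (-0.3 − (-0.04)) = -0.4420
1/(1 + e^{0.4420}) = 0.3913
P(incorrect) = 1 − 0.3913 = 0.6087

0.609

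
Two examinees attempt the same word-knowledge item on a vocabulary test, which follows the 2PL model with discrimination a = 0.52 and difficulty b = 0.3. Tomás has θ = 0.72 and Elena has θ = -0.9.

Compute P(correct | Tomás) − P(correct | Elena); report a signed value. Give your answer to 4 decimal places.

P(θ) = 1 / (1 + exp(−a(θ − b)))
P(Tomás) = 0.5544  [exponent 0.2184]
P(Elena) = 0.3489  [exponent -0.6240]
Difference = 0.5544 − 0.3489 = 0.2055

0.2055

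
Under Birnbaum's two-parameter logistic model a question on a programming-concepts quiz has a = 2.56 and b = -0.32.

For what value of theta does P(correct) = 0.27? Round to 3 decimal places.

P(theta) = 1 / (1 + exp(−a(theta − b)))
logit = ln(0.2700/0.7300) = -0.9946
theta = b + logit/(a) = -0.32 + (-0.9946)/2.5600 = -0.7085

-0.709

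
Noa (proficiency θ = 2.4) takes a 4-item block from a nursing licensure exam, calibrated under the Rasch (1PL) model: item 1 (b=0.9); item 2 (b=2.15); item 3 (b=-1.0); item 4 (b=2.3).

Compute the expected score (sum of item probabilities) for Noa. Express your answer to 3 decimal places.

2.872

P(θ) = 1 / (1 + exp(−(θ − b)))
P_1 = 1/(1+e^{-1.5000}) = 0.8176
P_2 = 1/(1+e^{-0.2500}) = 0.5622
P_3 = 1/(1+e^{-3.4000}) = 0.9677
P_4 = 1/(1+e^{-0.1000}) = 0.5250
E[score] = 0.8176 + 0.5622 + 0.9677 + 0.5250 = 2.8724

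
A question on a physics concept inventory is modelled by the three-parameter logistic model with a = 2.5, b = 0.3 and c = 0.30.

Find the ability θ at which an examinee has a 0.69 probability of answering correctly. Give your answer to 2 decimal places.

P(θ) = c + (1 − c) · 1 / (1 + exp(−a(θ − b)))
Remove guessing floor: (0.69 − 0.30)/(1 − 0.30) = 0.5571
logit = ln(0.5571/0.4429) = 0.2296
θ = b + logit/(a) = 0.3 + 0.2296/2.5000 = 0.3918

0.39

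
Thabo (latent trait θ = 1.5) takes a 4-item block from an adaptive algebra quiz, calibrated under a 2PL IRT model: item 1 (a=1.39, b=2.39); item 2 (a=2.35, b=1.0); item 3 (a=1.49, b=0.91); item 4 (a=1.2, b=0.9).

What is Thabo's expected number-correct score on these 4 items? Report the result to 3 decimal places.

2.368

P(θ) = 1 / (1 + exp(−a(θ − b)))
P_1 = 1/(1+e^{1.2371}) = 0.2249
P_2 = 1/(1+e^{-1.1750}) = 0.7640
P_3 = 1/(1+e^{-0.8791}) = 0.7066
P_4 = 1/(1+e^{-0.7200}) = 0.6726
E[score] = 0.2249 + 0.7640 + 0.7066 + 0.6726 = 2.3682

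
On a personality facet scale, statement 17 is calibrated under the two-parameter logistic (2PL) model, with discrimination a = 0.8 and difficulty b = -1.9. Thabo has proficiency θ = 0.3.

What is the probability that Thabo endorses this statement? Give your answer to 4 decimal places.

P(θ) = 1 / (1 + exp(−a(θ − b)))
Exponent: 0.8 × (0.3 − (-1.9)) = 1.7600
1/(1 + e^{-1.7600}) = 0.8532

0.8532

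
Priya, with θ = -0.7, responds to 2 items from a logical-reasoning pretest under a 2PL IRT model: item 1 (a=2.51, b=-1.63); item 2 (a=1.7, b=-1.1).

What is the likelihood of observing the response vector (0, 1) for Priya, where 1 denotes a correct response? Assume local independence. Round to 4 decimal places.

0.0586

P(θ) = 1 / (1 + exp(−a(θ − b)))
P_1 = 1/(1+e^{-2.3343}) = 0.9117
P_2 = 1/(1+e^{-0.6800}) = 0.6637
L = (1−P_1) × P_2 = 0.0883 × 0.6637 = 0.05862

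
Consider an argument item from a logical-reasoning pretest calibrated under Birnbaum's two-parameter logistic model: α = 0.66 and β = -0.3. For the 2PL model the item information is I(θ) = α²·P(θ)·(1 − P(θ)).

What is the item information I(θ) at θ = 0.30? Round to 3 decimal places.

P = 1/(1+e^{-0.3960}) = 0.5977
P(1−P) = 0.5977 × 0.4023 = 0.2404
I = α² × P(1−P) = 0.66² × 0.2404 = 0.10474

0.105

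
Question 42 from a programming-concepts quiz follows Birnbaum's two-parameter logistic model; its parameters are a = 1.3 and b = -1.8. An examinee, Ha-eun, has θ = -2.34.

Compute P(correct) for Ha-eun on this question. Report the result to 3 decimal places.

P(θ) = 1 / (1 + exp(−a(θ − b)))
Exponent: 1.3 × (-2.34 − (-1.8)) = -0.7020
1/(1 + e^{0.7020}) = 0.3314

0.331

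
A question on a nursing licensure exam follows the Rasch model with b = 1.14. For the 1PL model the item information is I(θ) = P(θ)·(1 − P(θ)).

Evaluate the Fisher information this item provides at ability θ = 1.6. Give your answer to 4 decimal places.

0.2372

P = 1/(1+e^{-0.4600}) = 0.6130
P(1−P) = 0.6130 × 0.3870 = 0.2372
I = P(1−P) = 0.23723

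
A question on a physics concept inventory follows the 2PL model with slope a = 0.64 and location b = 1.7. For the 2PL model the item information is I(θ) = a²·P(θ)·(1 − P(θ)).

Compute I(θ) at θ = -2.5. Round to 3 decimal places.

0.024

P = 1/(1+e^{2.6880}) = 0.0637
P(1−P) = 0.0637 × 0.9363 = 0.0596
I = a² × P(1−P) = 0.64² × 0.0596 = 0.02442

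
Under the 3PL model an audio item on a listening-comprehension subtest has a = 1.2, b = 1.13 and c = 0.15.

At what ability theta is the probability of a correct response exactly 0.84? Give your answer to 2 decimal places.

P(theta) = c + (1 − c) · 1 / (1 + exp(−a(theta − b)))
Remove guessing floor: (0.84 − 0.15)/(1 − 0.15) = 0.8118
logit = ln(0.8118/0.1882) = 1.4615
theta = b + logit/(a) = 1.13 + 1.4615/1.2000 = 2.3479

2.35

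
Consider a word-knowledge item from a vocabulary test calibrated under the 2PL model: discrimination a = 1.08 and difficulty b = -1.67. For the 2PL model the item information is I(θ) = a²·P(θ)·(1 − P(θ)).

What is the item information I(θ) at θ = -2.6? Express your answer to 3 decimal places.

P = 1/(1+e^{1.0044}) = 0.2681
P(1−P) = 0.2681 × 0.7319 = 0.1962
I = a² × P(1−P) = 1.08² × 0.1962 = 0.22886

0.229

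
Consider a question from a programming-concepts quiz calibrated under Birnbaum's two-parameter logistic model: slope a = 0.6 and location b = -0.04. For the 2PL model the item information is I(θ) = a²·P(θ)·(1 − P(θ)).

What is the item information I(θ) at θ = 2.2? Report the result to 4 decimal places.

P = 1/(1+e^{-1.3440}) = 0.7931
P(1−P) = 0.7931 × 0.2069 = 0.1641
I = a² × P(1−P) = 0.6² × 0.1641 = 0.05906

0.0591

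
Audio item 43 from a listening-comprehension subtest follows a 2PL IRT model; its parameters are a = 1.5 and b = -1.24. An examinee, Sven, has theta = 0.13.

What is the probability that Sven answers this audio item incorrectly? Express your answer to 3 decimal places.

P(theta) = 1 / (1 + exp(−a(theta − b)))
Exponent: 1.5 × (0.13 − (-1.24)) = 2.0550
1/(1 + e^{-2.0550}) = 0.8865
P(incorrect) = 1 − 0.8865 = 0.1135

0.114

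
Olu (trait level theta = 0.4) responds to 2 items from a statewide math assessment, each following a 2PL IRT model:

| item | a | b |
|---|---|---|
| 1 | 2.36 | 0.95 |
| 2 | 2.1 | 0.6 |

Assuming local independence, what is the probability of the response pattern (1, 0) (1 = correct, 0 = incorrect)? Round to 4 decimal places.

0.1294

P(theta) = 1 / (1 + exp(−a(theta − b)))
P_1 = 1/(1+e^{1.2980}) = 0.2145
P_2 = 1/(1+e^{0.4200}) = 0.3965
L = P_1 × (1−P_2) = 0.2145 × 0.6035 = 0.12945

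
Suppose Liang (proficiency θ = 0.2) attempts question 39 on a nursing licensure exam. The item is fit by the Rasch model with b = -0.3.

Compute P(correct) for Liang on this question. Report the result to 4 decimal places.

P(θ) = 1 / (1 + exp(−(θ − b)))
Exponent: (0.2 − (-0.3)) = 0.5000
1/(1 + e^{-0.5000}) = 0.6225
P = 0.6225

0.6225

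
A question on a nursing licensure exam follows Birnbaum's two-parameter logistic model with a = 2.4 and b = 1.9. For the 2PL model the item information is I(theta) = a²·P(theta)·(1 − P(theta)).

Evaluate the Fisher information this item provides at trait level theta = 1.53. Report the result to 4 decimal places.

P = 1/(1+e^{0.8880}) = 0.2915
P(1−P) = 0.2915 × 0.7085 = 0.2065
I = a² × P(1−P) = 2.4² × 0.2065 = 1.18965

1.1897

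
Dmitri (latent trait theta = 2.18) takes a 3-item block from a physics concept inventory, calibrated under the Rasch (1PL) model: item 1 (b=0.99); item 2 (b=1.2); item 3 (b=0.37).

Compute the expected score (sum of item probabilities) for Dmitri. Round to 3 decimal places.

2.353

P(theta) = 1 / (1 + exp(−(theta − b)))
P_1 = 1/(1+e^{-1.1900}) = 0.7667
P_2 = 1/(1+e^{-0.9800}) = 0.7271
P_3 = 1/(1+e^{-1.8100}) = 0.8594
E[score] = 0.7667 + 0.7271 + 0.8594 = 2.3532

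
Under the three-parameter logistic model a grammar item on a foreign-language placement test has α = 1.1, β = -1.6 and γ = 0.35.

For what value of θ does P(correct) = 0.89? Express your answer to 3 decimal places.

P(θ) = γ + (1 − γ) · 1 / (1 + exp(−α(θ − β)))
Remove guessing floor: (0.89 − 0.35)/(1 − 0.35) = 0.8308
logit = ln(0.8308/0.1692) = 1.5911
θ = β + logit/(α) = -1.6 + 1.5911/1.1000 = -0.1536

-0.154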